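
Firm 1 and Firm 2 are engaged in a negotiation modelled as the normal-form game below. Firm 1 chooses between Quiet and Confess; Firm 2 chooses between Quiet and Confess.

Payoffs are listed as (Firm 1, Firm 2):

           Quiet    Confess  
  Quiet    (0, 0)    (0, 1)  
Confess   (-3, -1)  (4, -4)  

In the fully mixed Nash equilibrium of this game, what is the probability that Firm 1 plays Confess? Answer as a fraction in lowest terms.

1/4

Let r be the probability that Firm 1 plays Quiet. In a completely mixed equilibrium, Firm 2 must be indifferent between Quiet and Confess.
Firm 2's expected payoff from Quiet is −(1−r); from Confess it is r − 4(1−r).
Setting these equal: r − 1 = 5r − 4, so r = 3/4.
Therefore Firm 1 plays Confess with probability 1 − 3/4 = 1/4.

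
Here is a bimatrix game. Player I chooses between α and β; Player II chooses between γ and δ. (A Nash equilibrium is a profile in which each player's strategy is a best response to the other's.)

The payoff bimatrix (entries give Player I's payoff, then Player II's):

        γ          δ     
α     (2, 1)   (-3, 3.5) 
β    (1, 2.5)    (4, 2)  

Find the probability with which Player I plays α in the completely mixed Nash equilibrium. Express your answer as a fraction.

1/6

Let r be the probability that Player I plays α. In a completely mixed equilibrium, Player II must be indifferent between γ and δ.
Player II's expected payoff from γ is r + 2.5(1−r); from δ it is 3.5r + 2(1−r).
Setting these equal: −1.5r + 2.5 = 1.5r + 2, so r = 1/6.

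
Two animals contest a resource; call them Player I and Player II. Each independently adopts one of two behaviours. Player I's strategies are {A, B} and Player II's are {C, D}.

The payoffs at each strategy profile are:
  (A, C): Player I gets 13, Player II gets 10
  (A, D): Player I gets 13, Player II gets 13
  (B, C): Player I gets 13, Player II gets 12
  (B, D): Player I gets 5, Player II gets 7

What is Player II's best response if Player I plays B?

C

Against B, Player II earns 12 from C and 7 from D.
So C is the best response.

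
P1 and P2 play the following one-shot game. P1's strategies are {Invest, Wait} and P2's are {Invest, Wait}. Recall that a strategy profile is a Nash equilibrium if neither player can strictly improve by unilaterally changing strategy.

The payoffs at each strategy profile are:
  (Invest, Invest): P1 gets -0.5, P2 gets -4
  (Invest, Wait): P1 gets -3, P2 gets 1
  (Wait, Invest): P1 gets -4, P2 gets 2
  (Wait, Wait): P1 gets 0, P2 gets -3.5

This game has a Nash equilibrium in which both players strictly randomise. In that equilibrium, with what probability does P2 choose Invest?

6/13

Let c be the probability that P2 plays Invest. In a completely mixed equilibrium, P1 must be indifferent between Invest and Wait.
P1's expected payoff from Invest is −0.5c − 3(1−c); from Wait it is −4c.
Setting these equal: 2.5c − 3 = −4c, so c = 6/13.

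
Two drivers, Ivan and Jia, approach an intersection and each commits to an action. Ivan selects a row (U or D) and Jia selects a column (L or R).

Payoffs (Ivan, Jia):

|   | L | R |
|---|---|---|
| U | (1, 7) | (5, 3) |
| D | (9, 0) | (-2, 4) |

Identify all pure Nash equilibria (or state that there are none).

(U, L): Ivan prefers D (9 > 1) — not an equilibrium.
(U, R): Jia prefers L (7 > 3) — not an equilibrium.
(D, L): Jia prefers R (4 > 0) — not an equilibrium.
(D, R): Ivan prefers U (5 > -2) — not an equilibrium.

none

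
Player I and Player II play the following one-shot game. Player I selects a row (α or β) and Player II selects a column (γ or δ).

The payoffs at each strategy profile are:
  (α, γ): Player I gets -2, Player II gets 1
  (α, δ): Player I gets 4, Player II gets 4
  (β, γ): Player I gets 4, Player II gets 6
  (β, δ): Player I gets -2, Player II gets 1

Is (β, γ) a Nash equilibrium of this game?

Yes

At (β, γ), Player I earns 4; switching to α would give -2, so Player I has no profitable deviation.
Player II earns 6; switching to δ would give 1, so Player II has no profitable deviation.
Neither player can gain by a unilateral deviation, so this profile is a Nash equilibrium.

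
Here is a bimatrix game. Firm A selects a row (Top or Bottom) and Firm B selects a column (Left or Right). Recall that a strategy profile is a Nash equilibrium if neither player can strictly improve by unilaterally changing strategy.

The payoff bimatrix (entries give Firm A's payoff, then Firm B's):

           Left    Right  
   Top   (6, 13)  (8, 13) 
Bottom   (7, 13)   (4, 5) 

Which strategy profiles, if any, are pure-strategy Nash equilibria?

(Top, Left): Firm A prefers Bottom (7 > 6) — not an equilibrium.
(Top, Right): Firm A gets 8 ≥ 4 from Bottom, and Firm B gets 13 ≥ 13 from Left — Nash equilibrium.
(Bottom, Left): Firm A gets 7 ≥ 6 from Top, and Firm B gets 13 ≥ 5 from Right — Nash equilibrium.
(Bottom, Right): Firm A prefers Top (8 > 4); Firm B prefers Left (13 > 5) — not an equilibrium.

(Top, Right) and (Bottom, Left)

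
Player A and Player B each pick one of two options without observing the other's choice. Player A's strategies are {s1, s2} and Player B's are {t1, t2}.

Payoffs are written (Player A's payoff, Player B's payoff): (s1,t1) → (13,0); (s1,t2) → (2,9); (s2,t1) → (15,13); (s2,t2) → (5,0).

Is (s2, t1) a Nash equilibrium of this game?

At (s2, t1), Player A earns 15; switching to s1 would give 13, so Player A has no profitable deviation.
Player B earns 13; switching to t2 would give 0, so Player B has no profitable deviation.
Neither player can gain by a unilateral deviation, so this profile is a Nash equilibrium.

Yes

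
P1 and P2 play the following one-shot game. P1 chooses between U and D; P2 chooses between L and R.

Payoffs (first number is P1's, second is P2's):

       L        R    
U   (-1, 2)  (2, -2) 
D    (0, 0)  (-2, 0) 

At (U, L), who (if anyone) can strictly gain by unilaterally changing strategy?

P1

P1 at (U, L) earns -1; deviating to D yields 0 — a strict improvement.
P2 earns 2; deviating to R yields -2 — not better.
Only P1 has a strictly profitable deviation.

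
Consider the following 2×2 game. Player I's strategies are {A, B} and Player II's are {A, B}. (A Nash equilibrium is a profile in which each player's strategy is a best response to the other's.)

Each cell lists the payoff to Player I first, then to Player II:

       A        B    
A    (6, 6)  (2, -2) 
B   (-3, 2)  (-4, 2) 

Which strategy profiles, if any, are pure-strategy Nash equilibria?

(A, A)

(A, A): Player I gets 6 ≥ -3 from B, and Player II gets 6 ≥ -2 from B — Nash equilibrium.
(A, B): Player II prefers A (6 > -2) — not an equilibrium.
(B, A): Player I prefers A (6 > -3) — not an equilibrium.
(B, B): Player I prefers A (2 > -4) — not an equilibrium.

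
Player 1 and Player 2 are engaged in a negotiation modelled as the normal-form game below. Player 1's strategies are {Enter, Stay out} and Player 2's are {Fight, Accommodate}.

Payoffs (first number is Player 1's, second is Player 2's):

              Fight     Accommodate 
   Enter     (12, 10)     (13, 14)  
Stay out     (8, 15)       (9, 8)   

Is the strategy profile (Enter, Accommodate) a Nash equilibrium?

At (Enter, Accommodate), Player 1 earns 13; switching to Stay out would give 9, so Player 1 has no profitable deviation.
Player 2 earns 14; switching to Fight would give 10, so Player 2 has no profitable deviation.
Neither player can gain by a unilateral deviation, so this profile is a Nash equilibrium.

Yes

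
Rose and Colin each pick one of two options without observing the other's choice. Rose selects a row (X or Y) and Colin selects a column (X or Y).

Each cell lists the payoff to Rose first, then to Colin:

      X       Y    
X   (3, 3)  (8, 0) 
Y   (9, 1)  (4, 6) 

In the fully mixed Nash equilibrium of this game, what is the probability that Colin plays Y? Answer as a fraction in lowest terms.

Let c be the probability that Colin plays X. In a completely mixed equilibrium, Rose must be indifferent between X and Y.
Rose's expected payoff from X is 3c + 8(1−c); from Y it is 9c + 4(1−c).
Setting these equal: −5c + 8 = 5c + 4, so c = 2/5.
Therefore Colin plays Y with probability 1 − 2/5 = 3/5.

3/5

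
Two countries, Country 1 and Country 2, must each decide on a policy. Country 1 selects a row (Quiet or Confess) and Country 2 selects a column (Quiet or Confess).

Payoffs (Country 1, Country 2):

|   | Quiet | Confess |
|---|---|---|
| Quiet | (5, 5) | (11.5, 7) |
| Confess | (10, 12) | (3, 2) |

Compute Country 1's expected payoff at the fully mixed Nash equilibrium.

200/27

First find y, the probability Country 2 plays Quiet, from Country 1's indifference between Quiet and Confess: 5y + 11.5(1−y) = 10y + 3(1−y), giving y = 17/27.
Since Country 1 is indifferent in equilibrium, Country 1's expected payoff equals the payoff from either row against (17/27, 10/27). Using Quiet: 5(17/27) + 11.5(10/27) = 200/27.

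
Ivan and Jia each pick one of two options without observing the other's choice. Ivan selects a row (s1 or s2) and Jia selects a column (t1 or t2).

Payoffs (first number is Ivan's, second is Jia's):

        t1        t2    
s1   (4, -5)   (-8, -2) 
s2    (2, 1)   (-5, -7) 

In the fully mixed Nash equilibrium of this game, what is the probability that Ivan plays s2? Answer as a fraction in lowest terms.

3/11

Let x be the probability that Ivan plays s1. In a completely mixed equilibrium, Jia must be indifferent between t1 and t2.
Jia's expected payoff from t1 is −5x + (1−x); from t2 it is −2x − 7(1−x).
Setting these equal: −6x + 1 = 5x − 7, so x = 8/11.
Therefore Ivan plays s2 with probability 1 − 8/11 = 3/11.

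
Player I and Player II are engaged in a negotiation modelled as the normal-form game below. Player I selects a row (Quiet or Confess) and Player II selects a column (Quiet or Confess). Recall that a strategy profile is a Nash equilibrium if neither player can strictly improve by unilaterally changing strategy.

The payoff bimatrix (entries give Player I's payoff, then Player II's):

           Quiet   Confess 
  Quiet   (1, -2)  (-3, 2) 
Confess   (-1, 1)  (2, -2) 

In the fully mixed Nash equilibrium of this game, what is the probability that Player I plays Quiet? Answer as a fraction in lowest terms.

Let r be the probability that Player I plays Quiet. In a completely mixed equilibrium, Player II must be indifferent between Quiet and Confess.
Player II's expected payoff from Quiet is −2r + (1−r); from Confess it is 2r − 2(1−r).
Setting these equal: −3r + 1 = 4r − 2, so r = 3/7.

3/7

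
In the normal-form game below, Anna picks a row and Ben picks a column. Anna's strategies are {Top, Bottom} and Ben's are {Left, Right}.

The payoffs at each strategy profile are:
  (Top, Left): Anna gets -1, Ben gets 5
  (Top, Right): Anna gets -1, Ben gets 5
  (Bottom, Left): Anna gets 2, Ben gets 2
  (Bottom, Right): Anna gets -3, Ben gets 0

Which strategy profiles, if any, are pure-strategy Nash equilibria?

(Top, Right) and (Bottom, Left)

(Top, Left): Anna prefers Bottom (2 > -1) — not an equilibrium.
(Top, Right): Anna gets -1 ≥ -3 from Bottom, and Ben gets 5 ≥ 5 from Left — Nash equilibrium.
(Bottom, Left): Anna gets 2 ≥ -1 from Top, and Ben gets 2 ≥ 0 from Right — Nash equilibrium.
(Bottom, Right): Anna prefers Top (-1 > -3); Ben prefers Left (2 > 0) — not an equilibrium.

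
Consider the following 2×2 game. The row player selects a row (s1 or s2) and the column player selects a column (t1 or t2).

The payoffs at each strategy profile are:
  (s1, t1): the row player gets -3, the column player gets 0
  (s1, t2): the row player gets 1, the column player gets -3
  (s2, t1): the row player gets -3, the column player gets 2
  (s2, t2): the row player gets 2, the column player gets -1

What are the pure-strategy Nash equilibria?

(s1, t1) and (s2, t1)

(s1, t1): the row player gets -3 ≥ -3 from s2, and the column player gets 0 ≥ -3 from t2 — Nash equilibrium.
(s1, t2): the row player prefers s2 (2 > 1); the column player prefers t1 (0 > -3) — not an equilibrium.
(s2, t1): the row player gets -3 ≥ -3 from s1, and the column player gets 2 ≥ -1 from t2 — Nash equilibrium.
(s2, t2): the column player prefers t1 (2 > -1) — not an equilibrium.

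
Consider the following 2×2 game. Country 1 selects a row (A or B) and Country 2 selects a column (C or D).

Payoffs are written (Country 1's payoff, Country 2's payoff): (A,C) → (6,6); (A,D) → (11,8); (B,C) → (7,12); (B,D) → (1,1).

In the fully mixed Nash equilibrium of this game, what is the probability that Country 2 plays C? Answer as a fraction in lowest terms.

Let y be the probability that Country 2 plays C. In a completely mixed equilibrium, Country 1 must be indifferent between A and B.
Country 1's expected payoff from A is 6y + 11(1−y); from B it is 7y + (1−y).
Setting these equal: −5y + 11 = 6y + 1, so y = 10/11.

10/11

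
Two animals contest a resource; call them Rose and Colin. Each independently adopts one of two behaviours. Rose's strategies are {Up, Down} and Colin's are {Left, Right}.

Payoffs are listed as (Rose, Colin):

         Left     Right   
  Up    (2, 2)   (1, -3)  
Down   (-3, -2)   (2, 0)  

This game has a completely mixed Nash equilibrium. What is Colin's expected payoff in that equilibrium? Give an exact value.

First find p, the probability Rose plays Up, from Colin's indifference between Left and Right: 2p − 2(1−p) = −3p, giving p = 2/7.
Since Colin is indifferent in equilibrium, Colin's expected payoff equals the payoff from either column against (2/7, 5/7). Using Left: 2(2/7) − 2(5/7) = -6/7.

-6/7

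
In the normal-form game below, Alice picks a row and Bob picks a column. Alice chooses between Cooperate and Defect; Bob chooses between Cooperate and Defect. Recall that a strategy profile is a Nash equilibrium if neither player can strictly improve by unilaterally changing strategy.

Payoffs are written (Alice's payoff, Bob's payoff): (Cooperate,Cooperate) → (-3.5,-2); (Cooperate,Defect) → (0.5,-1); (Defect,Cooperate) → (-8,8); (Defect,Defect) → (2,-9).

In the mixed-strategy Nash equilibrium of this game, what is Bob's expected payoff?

-13/9

First find p, the probability Alice plays Cooperate, from Bob's indifference between Cooperate and Defect: −2p + 8(1−p) = −p − 9(1−p), giving p = 17/18.
Since Bob is indifferent in equilibrium, Bob's expected payoff equals the payoff from either column against (17/18, 1/18). Using Cooperate: −2(17/18) + 8(1/18) = -13/9.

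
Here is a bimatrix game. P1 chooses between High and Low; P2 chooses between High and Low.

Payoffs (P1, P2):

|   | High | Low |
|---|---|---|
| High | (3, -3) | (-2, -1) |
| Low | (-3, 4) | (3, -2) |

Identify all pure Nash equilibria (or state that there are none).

none

(High, High): P2 prefers Low (-1 > -3) — not an equilibrium.
(High, Low): P1 prefers Low (3 > -2) — not an equilibrium.
(Low, High): P1 prefers High (3 > -3) — not an equilibrium.
(Low, Low): P2 prefers High (4 > -2) — not an equilibrium.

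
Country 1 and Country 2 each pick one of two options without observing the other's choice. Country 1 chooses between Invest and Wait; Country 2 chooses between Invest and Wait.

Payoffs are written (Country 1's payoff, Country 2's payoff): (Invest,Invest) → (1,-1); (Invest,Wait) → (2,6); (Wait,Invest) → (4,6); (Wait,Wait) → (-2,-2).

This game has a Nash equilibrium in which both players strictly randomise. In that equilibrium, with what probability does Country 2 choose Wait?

Let c be the probability that Country 2 plays Invest. In a completely mixed equilibrium, Country 1 must be indifferent between Invest and Wait.
Country 1's expected payoff from Invest is c + 2(1−c); from Wait it is 4c − 2(1−c).
Setting these equal: −c + 2 = 6c − 2, so c = 4/7.
Therefore Country 2 plays Wait with probability 1 − 4/7 = 3/7.

3/7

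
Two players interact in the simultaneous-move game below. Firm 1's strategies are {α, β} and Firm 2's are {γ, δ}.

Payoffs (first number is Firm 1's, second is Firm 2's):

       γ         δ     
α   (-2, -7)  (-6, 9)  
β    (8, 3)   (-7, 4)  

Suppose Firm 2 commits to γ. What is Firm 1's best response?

β

Against γ, Firm 1 earns -2 from α and 8 from β.
So β is the best response.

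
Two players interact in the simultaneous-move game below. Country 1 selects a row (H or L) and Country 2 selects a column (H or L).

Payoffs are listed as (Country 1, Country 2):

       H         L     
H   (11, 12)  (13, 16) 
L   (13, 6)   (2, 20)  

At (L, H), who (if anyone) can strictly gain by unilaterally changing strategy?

Country 1 at (L, H) earns 13; deviating to H yields 11 — not better.
Country 2 earns 6; deviating to L yields 20 — a strict improvement.
Only Country 2 has a strictly profitable deviation.

Country 2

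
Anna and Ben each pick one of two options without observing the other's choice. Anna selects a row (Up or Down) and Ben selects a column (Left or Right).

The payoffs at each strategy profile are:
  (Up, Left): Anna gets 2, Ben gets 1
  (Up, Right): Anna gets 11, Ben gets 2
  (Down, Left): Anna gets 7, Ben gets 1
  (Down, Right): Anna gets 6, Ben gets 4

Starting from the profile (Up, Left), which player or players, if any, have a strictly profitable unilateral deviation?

Anna at (Up, Left) earns 2; deviating to Down yields 7 — a strict improvement.
Ben earns 1; deviating to Right yields 2 — a strict improvement.
Both Anna and Ben have strictly profitable deviations.

Both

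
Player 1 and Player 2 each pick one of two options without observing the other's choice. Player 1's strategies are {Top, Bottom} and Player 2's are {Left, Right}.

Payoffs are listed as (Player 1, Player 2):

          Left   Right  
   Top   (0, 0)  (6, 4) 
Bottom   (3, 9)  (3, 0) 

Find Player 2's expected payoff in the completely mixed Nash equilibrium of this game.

First find x, the probability Player 1 plays Top, from Player 2's indifference between Left and Right: 9(1−x) = 4x, giving x = 9/13.
Since Player 2 is indifferent in equilibrium, Player 2's expected payoff equals the payoff from either column against (9/13, 4/13). Using Left: 9(4/13) = 36/13.

36/13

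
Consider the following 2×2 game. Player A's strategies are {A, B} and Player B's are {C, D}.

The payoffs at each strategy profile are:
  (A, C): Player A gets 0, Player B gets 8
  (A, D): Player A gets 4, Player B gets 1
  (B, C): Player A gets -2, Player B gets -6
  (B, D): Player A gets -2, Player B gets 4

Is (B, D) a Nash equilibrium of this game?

At (B, D), Player A earns -2; switching to A would give 4, so Player A would deviate.
Player B earns 4; switching to C would give -6, so Player B has no profitable deviation.
Since at least one player can profitably deviate, this is not a Nash equilibrium.

No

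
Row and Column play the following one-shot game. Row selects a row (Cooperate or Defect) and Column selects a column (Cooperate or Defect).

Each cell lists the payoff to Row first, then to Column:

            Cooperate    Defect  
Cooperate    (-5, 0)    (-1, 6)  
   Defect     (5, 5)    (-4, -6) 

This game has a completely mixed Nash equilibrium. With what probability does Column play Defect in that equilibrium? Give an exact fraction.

10/13

Let y be the probability that Column plays Cooperate. In a completely mixed equilibrium, Row must be indifferent between Cooperate and Defect.
Row's expected payoff from Cooperate is −5y − (1−y); from Defect it is 5y − 4(1−y).
Setting these equal: −4y − 1 = 9y − 4, so y = 3/13.
Therefore Column plays Defect with probability 1 − 3/13 = 10/13.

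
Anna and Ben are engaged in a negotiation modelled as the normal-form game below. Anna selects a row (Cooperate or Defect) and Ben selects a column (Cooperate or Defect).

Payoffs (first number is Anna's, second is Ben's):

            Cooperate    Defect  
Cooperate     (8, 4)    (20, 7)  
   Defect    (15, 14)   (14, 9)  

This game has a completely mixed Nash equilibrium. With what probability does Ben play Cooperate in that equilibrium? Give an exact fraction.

Let c be the probability that Ben plays Cooperate. In a completely mixed equilibrium, Anna must be indifferent between Cooperate and Defect.
Anna's expected payoff from Cooperate is 8c + 20(1−c); from Defect it is 15c + 14(1−c).
Setting these equal: −12c + 20 = c + 14, so c = 6/13.

6/13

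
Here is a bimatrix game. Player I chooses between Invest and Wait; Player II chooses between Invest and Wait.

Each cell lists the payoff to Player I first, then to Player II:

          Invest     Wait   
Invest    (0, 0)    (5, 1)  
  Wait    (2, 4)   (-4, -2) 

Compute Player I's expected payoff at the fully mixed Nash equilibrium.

First find y, the probability Player II plays Invest, from Player I's indifference between Invest and Wait: 5(1−y) = 2y − 4(1−y), giving y = 9/11.
Since Player I is indifferent in equilibrium, Player I's expected payoff equals the payoff from either row against (9/11, 2/11). Using Invest: 5(2/11) = 10/11.

10/11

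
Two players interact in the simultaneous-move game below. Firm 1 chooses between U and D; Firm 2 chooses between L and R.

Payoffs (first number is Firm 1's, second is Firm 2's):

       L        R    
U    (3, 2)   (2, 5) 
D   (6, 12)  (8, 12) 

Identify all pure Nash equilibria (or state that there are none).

(U, L): Firm 1 prefers D (6 > 3); Firm 2 prefers R (5 > 2) — not an equilibrium.
(U, R): Firm 1 prefers D (8 > 2) — not an equilibrium.
(D, L): Firm 1 gets 6 ≥ 3 from U, and Firm 2 gets 12 ≥ 12 from R — Nash equilibrium.
(D, R): Firm 1 gets 8 ≥ 2 from U, and Firm 2 gets 12 ≥ 12 from L — Nash equilibrium.

(D, L) and (D, R)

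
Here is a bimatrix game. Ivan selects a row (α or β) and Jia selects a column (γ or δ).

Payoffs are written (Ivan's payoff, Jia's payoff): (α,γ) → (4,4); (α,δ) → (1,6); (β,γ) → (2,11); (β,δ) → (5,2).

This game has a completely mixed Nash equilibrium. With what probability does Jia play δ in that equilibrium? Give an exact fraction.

Let y be the probability that Jia plays γ. In a completely mixed equilibrium, Ivan must be indifferent between α and β.
Ivan's expected payoff from α is 4y + (1−y); from β it is 2y + 5(1−y).
Setting these equal: 3y + 1 = −3y + 5, so y = 2/3.
Therefore Jia plays δ with probability 1 − 2/3 = 1/3.

1/3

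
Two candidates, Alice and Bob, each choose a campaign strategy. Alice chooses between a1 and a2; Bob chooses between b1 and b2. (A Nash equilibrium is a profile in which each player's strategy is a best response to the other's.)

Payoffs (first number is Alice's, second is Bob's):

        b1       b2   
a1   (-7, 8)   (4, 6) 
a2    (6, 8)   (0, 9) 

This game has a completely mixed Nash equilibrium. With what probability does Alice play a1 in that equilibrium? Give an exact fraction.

1/3

Let p be the probability that Alice plays a1. In a completely mixed equilibrium, Bob must be indifferent between b1 and b2.
Bob's expected payoff from b1 is 8p + 8(1−p); from b2 it is 6p + 9(1−p).
Setting these equal: 8 = −3p + 9, so p = 1/3.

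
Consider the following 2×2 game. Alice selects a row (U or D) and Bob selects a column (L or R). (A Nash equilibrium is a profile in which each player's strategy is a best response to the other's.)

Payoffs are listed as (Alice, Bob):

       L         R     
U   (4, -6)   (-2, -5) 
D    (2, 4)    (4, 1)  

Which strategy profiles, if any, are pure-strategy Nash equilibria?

none

(U, L): Bob prefers R (-5 > -6) — not an equilibrium.
(U, R): Alice prefers D (4 > -2) — not an equilibrium.
(D, L): Alice prefers U (4 > 2) — not an equilibrium.
(D, R): Bob prefers L (4 > 1) — not an equilibrium.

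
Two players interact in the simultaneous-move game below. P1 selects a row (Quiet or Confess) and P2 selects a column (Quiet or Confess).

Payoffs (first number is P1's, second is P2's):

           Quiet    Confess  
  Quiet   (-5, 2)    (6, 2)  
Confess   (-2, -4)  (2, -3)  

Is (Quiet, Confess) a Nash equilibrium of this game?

At (Quiet, Confess), P1 earns 6; switching to Confess would give 2, so P1 has no profitable deviation.
P2 earns 2; switching to Quiet would give 2, so P2 has no profitable deviation.
Neither player can gain by a unilateral deviation, so this profile is a Nash equilibrium.

Yes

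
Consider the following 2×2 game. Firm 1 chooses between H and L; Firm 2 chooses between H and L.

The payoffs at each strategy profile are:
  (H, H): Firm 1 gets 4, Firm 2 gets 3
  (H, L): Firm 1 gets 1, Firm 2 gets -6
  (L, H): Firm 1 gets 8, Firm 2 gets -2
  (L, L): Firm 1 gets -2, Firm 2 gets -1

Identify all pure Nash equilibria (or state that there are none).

none

(H, H): Firm 1 prefers L (8 > 4) — not an equilibrium.
(H, L): Firm 2 prefers H (3 > -6) — not an equilibrium.
(L, H): Firm 2 prefers L (-1 > -2) — not an equilibrium.
(L, L): Firm 1 prefers H (1 > -2) — not an equilibrium.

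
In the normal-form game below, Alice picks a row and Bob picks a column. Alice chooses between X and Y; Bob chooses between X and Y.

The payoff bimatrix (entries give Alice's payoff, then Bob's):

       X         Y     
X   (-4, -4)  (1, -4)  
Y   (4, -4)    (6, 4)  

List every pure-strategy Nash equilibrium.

(X, X): Alice prefers Y (4 > -4) — not an equilibrium.
(X, Y): Alice prefers Y (6 > 1) — not an equilibrium.
(Y, X): Bob prefers Y (4 > -4) — not an equilibrium.
(Y, Y): Alice gets 6 ≥ 1 from X, and Bob gets 4 ≥ -4 from X — Nash equilibrium.

(Y, Y)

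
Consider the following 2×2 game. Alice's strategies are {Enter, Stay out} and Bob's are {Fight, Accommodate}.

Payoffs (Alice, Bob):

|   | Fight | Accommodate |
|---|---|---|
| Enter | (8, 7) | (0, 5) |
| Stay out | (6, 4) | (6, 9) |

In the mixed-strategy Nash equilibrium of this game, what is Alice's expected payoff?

6

First find q, the probability Bob plays Fight, from Alice's indifference between Enter and Stay out: 8q = 6q + 6(1−q), giving q = 3/4.
Since Alice is indifferent in equilibrium, Alice's expected payoff equals the payoff from either row against (3/4, 1/4). Using Enter: 8(3/4) = 6.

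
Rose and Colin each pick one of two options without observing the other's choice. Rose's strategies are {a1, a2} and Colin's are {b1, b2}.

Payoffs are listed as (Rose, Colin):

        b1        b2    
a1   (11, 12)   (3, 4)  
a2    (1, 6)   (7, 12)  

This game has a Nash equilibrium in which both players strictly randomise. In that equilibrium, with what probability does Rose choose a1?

Let p be the probability that Rose plays a1. In a completely mixed equilibrium, Colin must be indifferent between b1 and b2.
Colin's expected payoff from b1 is 12p + 6(1−p); from b2 it is 4p + 12(1−p).
Setting these equal: 6p + 6 = −8p + 12, so p = 3/7.

3/7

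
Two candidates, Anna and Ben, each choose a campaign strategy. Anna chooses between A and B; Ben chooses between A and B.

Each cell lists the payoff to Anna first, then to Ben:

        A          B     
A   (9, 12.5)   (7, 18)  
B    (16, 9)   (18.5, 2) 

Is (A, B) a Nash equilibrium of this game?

At (A, B), Anna earns 7; switching to B would give 18.5, so Anna would deviate.
Ben earns 18; switching to A would give 12.5, so Ben has no profitable deviation.
Since at least one player can profitably deviate, this is not a Nash equilibrium.

No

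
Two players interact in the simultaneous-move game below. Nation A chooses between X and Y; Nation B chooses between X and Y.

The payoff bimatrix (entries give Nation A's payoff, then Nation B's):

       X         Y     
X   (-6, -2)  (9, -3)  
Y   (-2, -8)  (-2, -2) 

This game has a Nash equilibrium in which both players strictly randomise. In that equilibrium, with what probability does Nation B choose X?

Let q be the probability that Nation B plays X. In a completely mixed equilibrium, Nation A must be indifferent between X and Y.
Nation A's expected payoff from X is −6q + 9(1−q); from Y it is −2q − 2(1−q).
Setting these equal: −15q + 9 = -2, so q = 11/15.

11/15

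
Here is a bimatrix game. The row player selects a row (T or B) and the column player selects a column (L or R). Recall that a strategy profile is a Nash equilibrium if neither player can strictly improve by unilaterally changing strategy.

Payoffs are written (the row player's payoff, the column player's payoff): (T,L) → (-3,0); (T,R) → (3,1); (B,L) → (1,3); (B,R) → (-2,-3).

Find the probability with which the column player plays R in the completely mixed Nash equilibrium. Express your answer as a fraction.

Let y be the probability that the column player plays L. In a completely mixed equilibrium, the row player must be indifferent between T and B.
The row player's expected payoff from T is −3y + 3(1−y); from B it is y − 2(1−y).
Setting these equal: −6y + 3 = 3y − 2, so y = 5/9.
Therefore the column player plays R with probability 1 − 5/9 = 4/9.

4/9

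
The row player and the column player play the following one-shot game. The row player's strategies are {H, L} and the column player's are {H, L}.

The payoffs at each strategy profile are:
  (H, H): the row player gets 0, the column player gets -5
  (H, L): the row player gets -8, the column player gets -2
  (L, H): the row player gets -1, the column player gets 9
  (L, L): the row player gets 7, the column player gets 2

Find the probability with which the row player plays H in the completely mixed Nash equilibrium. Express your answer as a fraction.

Let p be the probability that the row player plays H. In a completely mixed equilibrium, the column player must be indifferent between H and L.
The column player's expected payoff from H is −5p + 9(1−p); from L it is −2p + 2(1−p).
Setting these equal: −14p + 9 = −4p + 2, so p = 7/10.

7/10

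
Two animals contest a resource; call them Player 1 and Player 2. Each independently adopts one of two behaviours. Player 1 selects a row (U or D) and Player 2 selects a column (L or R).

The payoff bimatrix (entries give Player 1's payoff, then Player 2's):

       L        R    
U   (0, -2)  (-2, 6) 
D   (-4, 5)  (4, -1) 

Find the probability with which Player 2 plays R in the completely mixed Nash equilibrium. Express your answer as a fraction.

2/5

Let c be the probability that Player 2 plays L. In a completely mixed equilibrium, Player 1 must be indifferent between U and D.
Player 1's expected payoff from U is −2(1−c); from D it is −4c + 4(1−c).
Setting these equal: 2c − 2 = −8c + 4, so c = 3/5.
Therefore Player 2 plays R with probability 1 − 3/5 = 2/5.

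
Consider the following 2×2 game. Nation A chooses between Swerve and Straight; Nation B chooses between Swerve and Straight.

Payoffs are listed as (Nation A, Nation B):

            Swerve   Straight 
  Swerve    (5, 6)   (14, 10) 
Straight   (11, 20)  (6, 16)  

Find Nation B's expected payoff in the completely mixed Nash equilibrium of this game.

First find p, the probability Nation A plays Swerve, from Nation B's indifference between Swerve and Straight: 6p + 20(1−p) = 10p + 16(1−p), giving p = 1/2.
Since Nation B is indifferent in equilibrium, Nation B's expected payoff equals the payoff from either column against (1/2, 1/2). Using Swerve: 6(1/2) + 20(1/2) = 13.

13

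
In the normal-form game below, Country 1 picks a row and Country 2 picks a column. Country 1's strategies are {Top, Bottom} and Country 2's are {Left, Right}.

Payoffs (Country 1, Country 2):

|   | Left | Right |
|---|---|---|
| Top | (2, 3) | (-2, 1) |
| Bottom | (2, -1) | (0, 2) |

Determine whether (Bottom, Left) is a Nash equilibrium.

At (Bottom, Left), Country 1 earns 2; switching to Top would give 2, so Country 1 has no profitable deviation.
Country 2 earns -1; switching to Right would give 2, so Country 2 would deviate.
Since at least one player can profitably deviate, this is not a Nash equilibrium.

No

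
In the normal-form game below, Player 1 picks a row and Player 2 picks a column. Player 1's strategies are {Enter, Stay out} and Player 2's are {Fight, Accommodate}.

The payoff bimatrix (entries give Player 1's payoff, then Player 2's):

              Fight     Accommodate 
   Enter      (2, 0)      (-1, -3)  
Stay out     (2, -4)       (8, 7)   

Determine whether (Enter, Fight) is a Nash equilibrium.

At (Enter, Fight), Player 1 earns 2; switching to Stay out would give 2, so Player 1 has no profitable deviation.
Player 2 earns 0; switching to Accommodate would give -3, so Player 2 has no profitable deviation.
Neither player can gain by a unilateral deviation, so this profile is a Nash equilibrium.

Yes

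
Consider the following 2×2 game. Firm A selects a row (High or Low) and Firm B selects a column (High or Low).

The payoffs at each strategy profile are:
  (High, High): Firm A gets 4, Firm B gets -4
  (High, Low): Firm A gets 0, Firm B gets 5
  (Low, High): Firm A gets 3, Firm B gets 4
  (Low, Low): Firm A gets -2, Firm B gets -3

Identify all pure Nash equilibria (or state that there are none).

(High, Low)

(High, High): Firm B prefers Low (5 > -4) — not an equilibrium.
(High, Low): Firm A gets 0 ≥ -2 from Low, and Firm B gets 5 ≥ -4 from High — Nash equilibrium.
(Low, High): Firm A prefers High (4 > 3) — not an equilibrium.
(Low, Low): Firm A prefers High (0 > -2); Firm B prefers High (4 > -3) — not an equilibrium.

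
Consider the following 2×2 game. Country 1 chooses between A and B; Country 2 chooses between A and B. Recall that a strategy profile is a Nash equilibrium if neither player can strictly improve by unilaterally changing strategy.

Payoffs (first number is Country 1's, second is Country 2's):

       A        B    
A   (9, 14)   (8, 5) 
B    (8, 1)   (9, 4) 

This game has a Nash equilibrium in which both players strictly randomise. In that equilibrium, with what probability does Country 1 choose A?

1/4

Let x be the probability that Country 1 plays A. In a completely mixed equilibrium, Country 2 must be indifferent between A and B.
Country 2's expected payoff from A is 14x + (1−x); from B it is 5x + 4(1−x).
Setting these equal: 13x + 1 = x + 4, so x = 1/4.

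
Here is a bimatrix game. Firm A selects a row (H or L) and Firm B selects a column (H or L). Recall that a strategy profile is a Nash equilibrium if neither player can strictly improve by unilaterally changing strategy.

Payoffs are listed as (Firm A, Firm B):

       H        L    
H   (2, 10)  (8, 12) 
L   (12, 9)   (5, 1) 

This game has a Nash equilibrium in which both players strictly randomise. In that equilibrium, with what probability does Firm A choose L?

1/5

Let p be the probability that Firm A plays H. In a completely mixed equilibrium, Firm B must be indifferent between H and L.
Firm B's expected payoff from H is 10p + 9(1−p); from L it is 12p + (1−p).
Setting these equal: p + 9 = 11p + 1, so p = 4/5.
Therefore Firm A plays L with probability 1 − 4/5 = 1/5.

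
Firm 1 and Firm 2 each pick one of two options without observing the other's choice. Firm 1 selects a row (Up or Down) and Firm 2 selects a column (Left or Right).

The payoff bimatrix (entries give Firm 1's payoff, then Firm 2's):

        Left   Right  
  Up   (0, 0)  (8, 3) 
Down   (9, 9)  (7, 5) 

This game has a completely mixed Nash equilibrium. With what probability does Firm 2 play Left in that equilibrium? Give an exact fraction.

Let y be the probability that Firm 2 plays Left. In a completely mixed equilibrium, Firm 1 must be indifferent between Up and Down.
Firm 1's expected payoff from Up is 8(1−y); from Down it is 9y + 7(1−y).
Setting these equal: −8y + 8 = 2y + 7, so y = 1/10.

1/10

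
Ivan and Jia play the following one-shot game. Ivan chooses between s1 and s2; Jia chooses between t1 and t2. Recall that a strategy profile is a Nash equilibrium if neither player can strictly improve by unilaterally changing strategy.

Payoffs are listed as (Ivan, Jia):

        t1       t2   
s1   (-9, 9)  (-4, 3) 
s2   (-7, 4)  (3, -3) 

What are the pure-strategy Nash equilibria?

(s1, t1): Ivan prefers s2 (-7 > -9) — not an equilibrium.
(s1, t2): Ivan prefers s2 (3 > -4); Jia prefers t1 (9 > 3) — not an equilibrium.
(s2, t1): Ivan gets -7 ≥ -9 from s1, and Jia gets 4 ≥ -3 from t2 — Nash equilibrium.
(s2, t2): Jia prefers t1 (4 > -3) — not an equilibrium.

(s2, t1)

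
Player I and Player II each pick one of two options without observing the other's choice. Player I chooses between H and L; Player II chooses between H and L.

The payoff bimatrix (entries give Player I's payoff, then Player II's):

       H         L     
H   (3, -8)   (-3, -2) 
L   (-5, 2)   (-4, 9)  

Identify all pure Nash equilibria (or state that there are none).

(H, L)

(H, H): Player II prefers L (-2 > -8) — not an equilibrium.
(H, L): Player I gets -3 ≥ -4 from L, and Player II gets -2 ≥ -8 from H — Nash equilibrium.
(L, H): Player I prefers H (3 > -5); Player II prefers L (9 > 2) — not an equilibrium.
(L, L): Player I prefers H (-3 > -4) — not an equilibrium.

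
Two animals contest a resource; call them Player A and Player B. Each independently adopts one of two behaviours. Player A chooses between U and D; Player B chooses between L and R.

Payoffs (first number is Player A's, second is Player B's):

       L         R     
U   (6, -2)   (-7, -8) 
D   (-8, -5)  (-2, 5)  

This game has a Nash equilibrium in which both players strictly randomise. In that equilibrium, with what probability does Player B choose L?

5/19

Let c be the probability that Player B plays L. In a completely mixed equilibrium, Player A must be indifferent between U and D.
Player A's expected payoff from U is 6c − 7(1−c); from D it is −8c − 2(1−c).
Setting these equal: 13c − 7 = −6c − 2, so c = 5/19.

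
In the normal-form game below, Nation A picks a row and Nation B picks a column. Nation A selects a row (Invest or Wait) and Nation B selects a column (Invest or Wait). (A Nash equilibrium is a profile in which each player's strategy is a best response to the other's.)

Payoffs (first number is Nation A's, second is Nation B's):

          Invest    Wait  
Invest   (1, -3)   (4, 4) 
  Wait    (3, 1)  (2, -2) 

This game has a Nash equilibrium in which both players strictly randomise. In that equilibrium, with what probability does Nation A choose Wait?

7/10

Let p be the probability that Nation A plays Invest. In a completely mixed equilibrium, Nation B must be indifferent between Invest and Wait.
Nation B's expected payoff from Invest is −3p + (1−p); from Wait it is 4p − 2(1−p).
Setting these equal: −4p + 1 = 6p − 2, so p = 3/10.
Therefore Nation A plays Wait with probability 1 − 3/10 = 7/10.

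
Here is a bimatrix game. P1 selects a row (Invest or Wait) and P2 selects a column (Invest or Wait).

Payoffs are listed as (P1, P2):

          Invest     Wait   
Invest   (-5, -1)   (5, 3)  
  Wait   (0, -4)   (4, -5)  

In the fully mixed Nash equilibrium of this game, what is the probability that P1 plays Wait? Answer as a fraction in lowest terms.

4/5

Let p be the probability that P1 plays Invest. In a completely mixed equilibrium, P2 must be indifferent between Invest and Wait.
P2's expected payoff from Invest is −p − 4(1−p); from Wait it is 3p − 5(1−p).
Setting these equal: 3p − 4 = 8p − 5, so p = 1/5.
Therefore P1 plays Wait with probability 1 − 1/5 = 4/5.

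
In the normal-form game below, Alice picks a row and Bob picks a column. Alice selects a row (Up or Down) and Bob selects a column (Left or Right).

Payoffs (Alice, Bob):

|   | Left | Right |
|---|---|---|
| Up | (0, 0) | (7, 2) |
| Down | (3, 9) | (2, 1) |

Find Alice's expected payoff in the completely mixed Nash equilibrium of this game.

First find q, the probability Bob plays Left, from Alice's indifference between Up and Down: 7(1−q) = 3q + 2(1−q), giving q = 5/8.
Since Alice is indifferent in equilibrium, Alice's expected payoff equals the payoff from either row against (5/8, 3/8). Using Up: 7(3/8) = 21/8.

21/8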